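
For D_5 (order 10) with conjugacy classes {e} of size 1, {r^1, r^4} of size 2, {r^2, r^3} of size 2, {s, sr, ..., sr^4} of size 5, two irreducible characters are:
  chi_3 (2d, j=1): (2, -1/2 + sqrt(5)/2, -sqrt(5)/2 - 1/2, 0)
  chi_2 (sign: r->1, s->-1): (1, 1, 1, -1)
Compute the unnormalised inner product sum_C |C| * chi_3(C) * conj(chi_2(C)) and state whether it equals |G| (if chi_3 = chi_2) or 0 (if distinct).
Sum = 0; so <chi_3, chi_2> = 0 (distinct irreducibles are orthogonal).

Why: Compute term by term over conjugacy classes (|C| * chi_3(C) * conj(chi_2(C))):
  1*(2)*conj(1) + 2*(-1/2 + sqrt(5)/2)*conj(1) + 2*(-sqrt(5)/2 - 1/2)*conj(1) + 5*(0)*conj(-1)
  = (2) + (-1 + sqrt(5)) + (-sqrt(5) - 1) + (0)
  = 0.
Dividing by |G| = 10 gives 0/10 = 0, matching the row-orthogonality relation <chi_3, chi_2> = [chi_3 = chi_2].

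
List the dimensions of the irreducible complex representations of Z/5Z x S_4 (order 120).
Dimensions: 1, 1, 1, 1, 1, 1, 1, 1, 1, 1, 2, 2, 2, 2, 2, 3, 3, 3, 3, 3, 3, 3, 3, 3, 3

Proof sketch: There are 25 irreducibles (= number of conjugacy classes). Their dimensions d_i satisfy sum d_i^2 = |G| = 120: 1 + 1 + 1 + 1 + 1 + 1 + 1 + 1 + 1 + 1 + 4 + 4 + 4 + 4 + 4 + 9 + 9 + 9 + 9 + 9 + 9 + 9 + 9 + 9 + 9 = 120. (For the product with Z/5Z: each of the 5 1-dim characters of Z/5Z tensors with each irrep of S_4, giving 5 copies of each S_4-dimension.)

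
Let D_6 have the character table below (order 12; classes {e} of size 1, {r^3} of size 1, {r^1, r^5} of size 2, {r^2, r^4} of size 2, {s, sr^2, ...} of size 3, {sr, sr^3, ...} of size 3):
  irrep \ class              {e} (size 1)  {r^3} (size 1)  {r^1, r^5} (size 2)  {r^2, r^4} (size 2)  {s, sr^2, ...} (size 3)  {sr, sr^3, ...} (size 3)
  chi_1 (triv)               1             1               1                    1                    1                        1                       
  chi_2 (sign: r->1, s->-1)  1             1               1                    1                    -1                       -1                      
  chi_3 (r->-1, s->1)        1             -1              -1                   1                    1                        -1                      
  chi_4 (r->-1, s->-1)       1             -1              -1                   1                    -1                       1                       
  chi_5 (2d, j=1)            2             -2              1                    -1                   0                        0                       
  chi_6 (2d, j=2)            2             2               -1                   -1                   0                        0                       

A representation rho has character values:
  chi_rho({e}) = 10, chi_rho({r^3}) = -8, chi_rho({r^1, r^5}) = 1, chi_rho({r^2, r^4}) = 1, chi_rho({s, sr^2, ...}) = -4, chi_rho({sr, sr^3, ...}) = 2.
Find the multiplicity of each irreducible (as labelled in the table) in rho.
Multiplicities: chi_1: 0, chi_2: 1, chi_3: 0, chi_4: 3, chi_5: 3, chi_6: 0.

Details: Use <chi_rho, chi> = (1/|G|) sum_C |C| * chi_rho(C) * conj(chi(C)) with |G| = 12 for each irreducible chi in the table:
  <chi_rho, chi_1> = (1/12)[1*(10)*conj(1) + 1*(-8)*conj(1) + 2*(1)*conj(1) + 2*(1)*conj(1) + 3*(-4)*conj(1) + 3*(2)*conj(1)]
      = (1/12)[(10) + (-8) + (2) + (2) + (-12) + (6)] = 0/12 = 0
  <chi_rho, chi_2> = (1/12)[1*(10)*conj(1) + 1*(-8)*conj(1) + 2*(1)*conj(1) + 2*(1)*conj(1) + 3*(-4)*conj(-1) + 3*(2)*conj(-1)]
      = (1/12)[(10) + (-8) + (2) + (2) + (12) + (-6)] = 12/12 = 1
  <chi_rho, chi_3> = (1/12)[1*(10)*conj(1) + 1*(-8)*conj(-1) + 2*(1)*conj(-1) + 2*(1)*conj(1) + 3*(-4)*conj(1) + 3*(2)*conj(-1)]
      = (1/12)[(10) + (8) + (-2) + (2) + (-12) + (-6)] = 0/12 = 0
  <chi_rho, chi_4> = (1/12)[1*(10)*conj(1) + 1*(-8)*conj(-1) + 2*(1)*conj(-1) + 2*(1)*conj(1) + 3*(-4)*conj(-1) + 3*(2)*conj(1)]
      = (1/12)[(10) + (8) + (-2) + (2) + (12) + (6)] = 36/12 = 3
  <chi_rho, chi_5> = (1/12)[1*(10)*conj(2) + 1*(-8)*conj(-2) + 2*(1)*conj(1) + 2*(1)*conj(-1) + 3*(-4)*conj(0) + 3*(2)*conj(0)]
      = (1/12)[(20) + (16) + (2) + (-2) + (0) + (0)] = 36/12 = 3
  <chi_rho, chi_6> = (1/12)[1*(10)*conj(2) + 1*(-8)*conj(2) + 2*(1)*conj(-1) + 2*(1)*conj(-1) + 3*(-4)*conj(0) + 3*(2)*conj(0)]
      = (1/12)[(20) + (-16) + (-2) + (-2) + (0) + (0)] = 0/12 = 0
Dimension check: dim(rho) = sum (mult * dim) = 0*1 + 1*1 + 0*1 + 3*1 + 3*2 + 0*2 = 10 = chi_rho(e) = 10.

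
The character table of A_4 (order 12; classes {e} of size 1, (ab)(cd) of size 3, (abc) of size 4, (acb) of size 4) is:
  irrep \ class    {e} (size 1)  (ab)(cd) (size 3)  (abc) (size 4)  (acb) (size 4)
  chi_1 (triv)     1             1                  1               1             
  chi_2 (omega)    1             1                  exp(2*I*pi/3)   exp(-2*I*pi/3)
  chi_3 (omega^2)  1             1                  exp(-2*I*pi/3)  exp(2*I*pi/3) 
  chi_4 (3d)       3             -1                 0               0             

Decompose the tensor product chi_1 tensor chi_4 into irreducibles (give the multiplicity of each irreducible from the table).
chi_1 tensor chi_4 = chi_4 (all other irreducibles have multiplicity 0).

Details: The character of a tensor product is the pointwise product (chi_1 * chi_4)(C) = chi_1(C) * chi_4(C):
  {e}: (1)*(3), (ab)(cd): (1)*(-1), (abc): (1)*(0), (acb): (1)*(0)
so (chi_1 * chi_4) takes values
  {e} -> 3, (ab)(cd) -> -1, (abc) -> 0, (acb) -> 0.
Now take the inner product of this character with each irreducible chi from the table, <chi_1*chi_4, chi> = (1/12) sum_C |C| (chi_1*chi_4)(C) conj(chi(C)):
  <chi_1*chi_4, chi_1> = (1/12)[1*(3)*conj(1) + 3*(-1)*conj(1) + 4*(0)*conj(1) + 4*(0)*conj(1)]
      = (1/12)[(3) + (-3) + (0) + (0)] = 0/12 = 0
  <chi_1*chi_4, chi_2> = (1/12)[1*(3)*conj(1) + 3*(-1)*conj(1) + 4*(0)*conj(exp(2*I*pi/3)) + 4*(0)*conj(exp(-2*I*pi/3))]
      = (1/12)[(3) + (-3) + (0) + (0)] = 0/12 = 0
  <chi_1*chi_4, chi_3> = (1/12)[1*(3)*conj(1) + 3*(-1)*conj(1) + 4*(0)*conj(exp(-2*I*pi/3)) + 4*(0)*conj(exp(2*I*pi/3))]
      = (1/12)[(3) + (-3) + (0) + (0)] = 0/12 = 0
  <chi_1*chi_4, chi_4> = (1/12)[1*(3)*conj(3) + 3*(-1)*conj(-1) + 4*(0)*conj(0) + 4*(0)*conj(0)]
      = (1/12)[(9) + (3) + (0) + (0)] = 12/12 = 1
(Exp terms are combined using exp(i*s)*conj(exp(i*t)) = exp(i*(s-t)), and sums of them are collapsed using the identity that for every m > 1 the m distinct m-th roots of unity sum to 0, e.g. 1 + exp(2*I*pi/3) + exp(-2*I*pi/3) = 0.)
Hence the multiplicities are chi_4: 1. Dimension check: dim(chi_1)*dim(chi_4) = 1*3 = 3 and sum (mult * dim) = 1*3 = 3.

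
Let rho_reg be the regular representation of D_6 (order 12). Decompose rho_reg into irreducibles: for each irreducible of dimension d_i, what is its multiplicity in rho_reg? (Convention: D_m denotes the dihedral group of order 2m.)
Each irreducible V_i of dimension d_i appears with multiplicity d_i, i.e. rho_reg = (direct sum over all irreducibles V_i) d_i V_i. The irreducible dimensions for D_6 are 1, 1, 1, 1, 2, 2: 4 irreducibles of dimension 1, each with multiplicity 1; 2 irreducibles of dimension 2, each with multiplicity 2. Total dimension 4*1*1 + 2*2*2 = 12 = |G|.

Reasoning: General theorem: in the regular representation of a finite group G, each irreducible appears with multiplicity equal to its dimension. Check: dim(rho_reg) = sum d_i^2 = 1 + 1 + 1 + 1 + 4 + 4 = 12 = |G|.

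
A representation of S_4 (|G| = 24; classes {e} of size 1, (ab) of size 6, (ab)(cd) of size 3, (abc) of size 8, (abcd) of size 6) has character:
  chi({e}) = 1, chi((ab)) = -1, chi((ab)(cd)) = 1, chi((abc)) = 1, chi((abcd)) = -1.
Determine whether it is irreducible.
Irreducible: <chi, chi> = 1.

Argument: <chi, chi> = (1/|G|) sum_C |C| * |chi(C)|^2 = (1/24)[1*|1|^2 + 6*|-1|^2 + 3*|1|^2 + 8*|1|^2 + 6*|-1|^2]
  = (1/24)[(1) + (6) + (3) + (8) + (6)] = 24/24 = 1.
A character is irreducible iff <chi, chi> = 1, so this representation is irreducible.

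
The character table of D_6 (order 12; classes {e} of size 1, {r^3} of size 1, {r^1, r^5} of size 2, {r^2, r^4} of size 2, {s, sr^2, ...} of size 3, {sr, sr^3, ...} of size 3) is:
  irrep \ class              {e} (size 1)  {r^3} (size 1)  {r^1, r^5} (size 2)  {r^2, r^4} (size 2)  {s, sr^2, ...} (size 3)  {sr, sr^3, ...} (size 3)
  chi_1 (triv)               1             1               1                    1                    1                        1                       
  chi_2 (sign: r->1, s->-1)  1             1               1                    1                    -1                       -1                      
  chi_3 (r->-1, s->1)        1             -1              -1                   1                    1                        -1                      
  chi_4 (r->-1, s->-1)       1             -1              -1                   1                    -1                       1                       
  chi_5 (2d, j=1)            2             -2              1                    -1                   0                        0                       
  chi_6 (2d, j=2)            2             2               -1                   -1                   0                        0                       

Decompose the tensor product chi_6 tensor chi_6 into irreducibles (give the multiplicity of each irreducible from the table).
chi_6 tensor chi_6 = chi_1 + chi_2 + chi_6 (all other irreducibles have multiplicity 0).

Why: The character of a tensor product is the pointwise product (chi_6 * chi_6)(C) = chi_6(C) * chi_6(C):
  {e}: (2)*(2), {r^3}: (2)*(2), {r^1, r^5}: (-1)*(-1), {r^2, r^4}: (-1)*(-1), {s, sr^2, ...}: (0)*(0), {sr, sr^3, ...}: (0)*(0)
so (chi_6 * chi_6) takes values
  {e} -> 4, {r^3} -> 4, {r^1, r^5} -> 1, {r^2, r^4} -> 1, {s, sr^2, ...} -> 0, {sr, sr^3, ...} -> 0.
Now take the inner product of this character with each irreducible chi from the table, <chi_6*chi_6, chi> = (1/12) sum_C |C| (chi_6*chi_6)(C) conj(chi(C)):
  <chi_6*chi_6, chi_1> = (1/12)[1*(4)*conj(1) + 1*(4)*conj(1) + 2*(1)*conj(1) + 2*(1)*conj(1) + 3*(0)*conj(1) + 3*(0)*conj(1)]
      = (1/12)[(4) + (4) + (2) + (2) + (0) + (0)] = 12/12 = 1
  <chi_6*chi_6, chi_2> = (1/12)[1*(4)*conj(1) + 1*(4)*conj(1) + 2*(1)*conj(1) + 2*(1)*conj(1) + 3*(0)*conj(-1) + 3*(0)*conj(-1)]
      = (1/12)[(4) + (4) + (2) + (2) + (0) + (0)] = 12/12 = 1
  <chi_6*chi_6, chi_3> = (1/12)[1*(4)*conj(1) + 1*(4)*conj(-1) + 2*(1)*conj(-1) + 2*(1)*conj(1) + 3*(0)*conj(1) + 3*(0)*conj(-1)]
      = (1/12)[(4) + (-4) + (-2) + (2) + (0) + (0)] = 0/12 = 0
  <chi_6*chi_6, chi_4> = (1/12)[1*(4)*conj(1) + 1*(4)*conj(-1) + 2*(1)*conj(-1) + 2*(1)*conj(1) + 3*(0)*conj(-1) + 3*(0)*conj(1)]
      = (1/12)[(4) + (-4) + (-2) + (2) + (0) + (0)] = 0/12 = 0
  <chi_6*chi_6, chi_5> = (1/12)[1*(4)*conj(2) + 1*(4)*conj(-2) + 2*(1)*conj(1) + 2*(1)*conj(-1) + 3*(0)*conj(0) + 3*(0)*conj(0)]
      = (1/12)[(8) + (-8) + (2) + (-2) + (0) + (0)] = 0/12 = 0
  <chi_6*chi_6, chi_6> = (1/12)[1*(4)*conj(2) + 1*(4)*conj(2) + 2*(1)*conj(-1) + 2*(1)*conj(-1) + 3*(0)*conj(0) + 3*(0)*conj(0)]
      = (1/12)[(8) + (8) + (-2) + (-2) + (0) + (0)] = 12/12 = 1
Hence the multiplicities are chi_1: 1, chi_2: 1, chi_6: 1. Dimension check: dim(chi_6)*dim(chi_6) = 2*2 = 4 and sum (mult * dim) = 1*1 + 1*1 + 1*2 = 4.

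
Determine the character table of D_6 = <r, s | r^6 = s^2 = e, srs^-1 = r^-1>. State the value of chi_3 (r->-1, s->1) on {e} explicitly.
Conjugacy classes: {e} of size 1, {r^3} of size 1, {r^1, r^5} of size 2, {r^2, r^4} of size 2, {s, sr^2, ...} of size 3, {sr, sr^3, ...} of size 3.
Character table:
  irrep \ class              {e} (size 1)  {r^3} (size 1)  {r^1, r^5} (size 2)  {r^2, r^4} (size 2)  {s, sr^2, ...} (size 3)  {sr, sr^3, ...} (size 3)
  chi_1 (triv)               1             1               1                    1                    1                        1                       
  chi_2 (sign: r->1, s->-1)  1             1               1                    1                    -1                       -1                      
  chi_3 (r->-1, s->1)        1             -1              -1                   1                    1                        -1                      
  chi_4 (r->-1, s->-1)       1             -1              -1                   1                    -1                       1                       
  chi_5 (2d, j=1)            2             -2              1                    -1                   0                        0                       
  chi_6 (2d, j=2)            2             2               -1                   -1                   0                        0                       

Spot check: chi_3 (r->-1, s->1) on {e} = 1.

Argument: D_6 has order 2*6 = 12 with 6 conjugacy classes, hence 6 irreducibles. Sum of squared dims 1 + 1 + 1 + 1 + 4 + 4 = 12 = |G|. Linear characters come from the abelianisation; the 2-dimensional irreps have character r^k -> 2*cos(2*pi*j*k/6), reflections -> 0.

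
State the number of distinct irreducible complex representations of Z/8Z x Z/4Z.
32

Proof sketch: The number of irreducible complex representations of a finite group equals its number of conjugacy classes. Z/8Z x Z/4Z is abelian of order 32, so every element is its own conjugacy class: 32 classes, so Z/8Z x Z/4Z (order 32) has exactly 32 irreducible complex representations.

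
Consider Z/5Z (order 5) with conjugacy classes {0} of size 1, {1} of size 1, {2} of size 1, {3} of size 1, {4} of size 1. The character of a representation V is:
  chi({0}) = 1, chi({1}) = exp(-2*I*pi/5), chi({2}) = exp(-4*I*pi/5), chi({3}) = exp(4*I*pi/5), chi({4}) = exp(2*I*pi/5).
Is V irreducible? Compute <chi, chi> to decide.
Irreducible: <chi, chi> = 1.

Reasoning: <chi, chi> = (1/|G|) sum_C |C| * |chi(C)|^2 = (1/5)[1*|1|^2 + 1*|exp(-2*I*pi/5)|^2 + 1*|exp(-4*I*pi/5)|^2 + 1*|exp(4*I*pi/5)|^2 + 1*|exp(2*I*pi/5)|^2]
  = (1/5)[(1) + (1) + (1) + (1) + (1)] = 5/5 = 1.
(Exp terms are combined using exp(i*s)*conj(exp(i*t)) = exp(i*(s-t)), and sums of them are collapsed using the identity that for every m > 1 the m distinct m-th roots of unity sum to 0, e.g. 1 + exp(2*I*pi/3) + exp(-2*I*pi/3) = 0.)
A character is irreducible iff <chi, chi> = 1, so this representation is irreducible.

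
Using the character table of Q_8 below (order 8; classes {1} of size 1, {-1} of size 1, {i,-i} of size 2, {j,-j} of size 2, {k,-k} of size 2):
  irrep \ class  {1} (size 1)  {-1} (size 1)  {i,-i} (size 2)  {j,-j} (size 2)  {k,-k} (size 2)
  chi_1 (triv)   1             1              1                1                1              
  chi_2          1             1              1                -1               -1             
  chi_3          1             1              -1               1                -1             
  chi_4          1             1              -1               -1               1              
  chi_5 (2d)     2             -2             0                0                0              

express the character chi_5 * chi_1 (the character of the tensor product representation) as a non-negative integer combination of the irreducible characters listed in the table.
chi_5 tensor chi_1 = chi_5 (all other irreducibles have multiplicity 0).

Argument: The character of a tensor product is the pointwise product (chi_5 * chi_1)(C) = chi_5(C) * chi_1(C):
  {1}: (2)*(1), {-1}: (-2)*(1), {i,-i}: (0)*(1), {j,-j}: (0)*(1), {k,-k}: (0)*(1)
so (chi_5 * chi_1) takes values
  {1} -> 2, {-1} -> -2, {i,-i} -> 0, {j,-j} -> 0, {k,-k} -> 0.
Now take the inner product of this character with each irreducible chi from the table, <chi_5*chi_1, chi> = (1/8) sum_C |C| (chi_5*chi_1)(C) conj(chi(C)):
  <chi_5*chi_1, chi_1> = (1/8)[1*(2)*conj(1) + 1*(-2)*conj(1) + 2*(0)*conj(1) + 2*(0)*conj(1) + 2*(0)*conj(1)]
      = (1/8)[(2) + (-2) + (0) + (0) + (0)] = 0/8 = 0
  <chi_5*chi_1, chi_2> = (1/8)[1*(2)*conj(1) + 1*(-2)*conj(1) + 2*(0)*conj(1) + 2*(0)*conj(-1) + 2*(0)*conj(-1)]
      = (1/8)[(2) + (-2) + (0) + (0) + (0)] = 0/8 = 0
  <chi_5*chi_1, chi_3> = (1/8)[1*(2)*conj(1) + 1*(-2)*conj(1) + 2*(0)*conj(-1) + 2*(0)*conj(1) + 2*(0)*conj(-1)]
      = (1/8)[(2) + (-2) + (0) + (0) + (0)] = 0/8 = 0
  <chi_5*chi_1, chi_4> = (1/8)[1*(2)*conj(1) + 1*(-2)*conj(1) + 2*(0)*conj(-1) + 2*(0)*conj(-1) + 2*(0)*conj(1)]
      = (1/8)[(2) + (-2) + (0) + (0) + (0)] = 0/8 = 0
  <chi_5*chi_1, chi_5> = (1/8)[1*(2)*conj(2) + 1*(-2)*conj(-2) + 2*(0)*conj(0) + 2*(0)*conj(0) + 2*(0)*conj(0)]
      = (1/8)[(4) + (4) + (0) + (0) + (0)] = 8/8 = 1
Hence the multiplicities are chi_5: 1. Dimension check: dim(chi_5)*dim(chi_1) = 2*1 = 2 and sum (mult * dim) = 1*2 = 2.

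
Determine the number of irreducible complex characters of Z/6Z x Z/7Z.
42

Why: The number of irreducible complex representations of a finite group equals its number of conjugacy classes. Z/6Z x Z/7Z is abelian of order 42, so every element is its own conjugacy class: 42 classes, so Z/6Z x Z/7Z (order 42) has exactly 42 irreducible complex representations.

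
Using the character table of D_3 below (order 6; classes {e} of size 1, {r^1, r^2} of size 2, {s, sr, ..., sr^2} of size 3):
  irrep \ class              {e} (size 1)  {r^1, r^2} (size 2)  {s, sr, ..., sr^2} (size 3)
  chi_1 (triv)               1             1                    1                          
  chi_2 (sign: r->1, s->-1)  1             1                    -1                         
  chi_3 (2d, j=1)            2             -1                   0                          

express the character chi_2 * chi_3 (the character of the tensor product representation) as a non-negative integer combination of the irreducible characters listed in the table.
chi_2 tensor chi_3 = chi_3 (all other irreducibles have multiplicity 0).

Reasoning: The character of a tensor product is the pointwise product (chi_2 * chi_3)(C) = chi_2(C) * chi_3(C):
  {e}: (1)*(2), {r^1, r^2}: (1)*(-1), {s, sr, ..., sr^2}: (-1)*(0)
so (chi_2 * chi_3) takes values
  {e} -> 2, {r^1, r^2} -> -1, {s, sr, ..., sr^2} -> 0.
Now take the inner product of this character with each irreducible chi from the table, <chi_2*chi_3, chi> = (1/6) sum_C |C| (chi_2*chi_3)(C) conj(chi(C)):
  <chi_2*chi_3, chi_1> = (1/6)[1*(2)*conj(1) + 2*(-1)*conj(1) + 3*(0)*conj(1)]
      = (1/6)[(2) + (-2) + (0)] = 0/6 = 0
  <chi_2*chi_3, chi_2> = (1/6)[1*(2)*conj(1) + 2*(-1)*conj(1) + 3*(0)*conj(-1)]
      = (1/6)[(2) + (-2) + (0)] = 0/6 = 0
  <chi_2*chi_3, chi_3> = (1/6)[1*(2)*conj(2) + 2*(-1)*conj(-1) + 3*(0)*conj(0)]
      = (1/6)[(4) + (2) + (0)] = 6/6 = 1
Hence the multiplicities are chi_3: 1. Dimension check: dim(chi_2)*dim(chi_3) = 1*2 = 2 and sum (mult * dim) = 1*2 = 2.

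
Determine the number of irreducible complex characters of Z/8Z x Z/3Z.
24

Details: The number of irreducible complex representations of a finite group equals its number of conjugacy classes. Z/8Z x Z/3Z is abelian of order 24, so every element is its own conjugacy class: 24 classes, so Z/8Z x Z/3Z (order 24) has exactly 24 irreducible complex representations.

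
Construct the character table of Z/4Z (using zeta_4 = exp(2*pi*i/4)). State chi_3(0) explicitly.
Character table of Z/4Z (irreps indexed chi_0,...,chi_3 with chi_k(m) = zeta_4^(k*m), zeta_4 = exp(2*pi*i/4)):
  irrep \ class  {0} (size 1)  {1} (size 1)  {2} (size 1)  {3} (size 1)
  chi_0          1             1             1             1           
  chi_1          1             I             -1            -I          
  chi_2          1             -1            1             -1          
  chi_3          1             -I            -1            I           

Spot check: chi_3(0) = zeta_4^(3*0) = zeta_4^0 = 1.

Explanation: Z/4Z is abelian, so all 4 irreducible complex representations are 1-dimensional. They are given by chi_k(m) = zeta_4^(k*m) for k = 0,...,3. Row orthogonality: sum_m chi_k(m) conj(chi_l(m)) = 4 * [k = l].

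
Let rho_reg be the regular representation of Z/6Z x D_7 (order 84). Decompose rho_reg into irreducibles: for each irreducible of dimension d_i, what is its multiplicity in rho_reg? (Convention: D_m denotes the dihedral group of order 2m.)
Each irreducible V_i of dimension d_i appears with multiplicity d_i, i.e. rho_reg = (direct sum over all irreducibles V_i) d_i V_i. The irreducible dimensions for Z/6Z x D_7 are 1, 1, 1, 1, 1, 1, 1, 1, 1, 1, 1, 1, 2, 2, 2, 2, 2, 2, 2, 2, 2, 2, 2, 2, 2, 2, 2, 2, 2, 2: 12 irreducibles of dimension 1, each with multiplicity 1; 18 irreducibles of dimension 2, each with multiplicity 2. Total dimension 12*1*1 + 18*2*2 = 84 = |G|.

Derivation: General theorem: in the regular representation of a finite group G, each irreducible appears with multiplicity equal to its dimension. Check: dim(rho_reg) = sum d_i^2 = 1 + 1 + 1 + 1 + 1 + 1 + 1 + 1 + 1 + 1 + 1 + 1 + 4 + 4 + 4 + 4 + 4 + 4 + 4 + 4 + 4 + 4 + 4 + 4 + 4 + 4 + 4 + 4 + 4 + 4 = 84 = |G|.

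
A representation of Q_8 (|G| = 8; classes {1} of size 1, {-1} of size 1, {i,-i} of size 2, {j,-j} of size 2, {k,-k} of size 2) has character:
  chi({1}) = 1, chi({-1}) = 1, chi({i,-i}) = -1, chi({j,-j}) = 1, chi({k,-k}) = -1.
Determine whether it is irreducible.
Irreducible: <chi, chi> = 1.

Proof sketch: <chi, chi> = (1/|G|) sum_C |C| * |chi(C)|^2 = (1/8)[1*|1|^2 + 1*|1|^2 + 2*|-1|^2 + 2*|1|^2 + 2*|-1|^2]
  = (1/8)[(1) + (1) + (2) + (2) + (2)] = 8/8 = 1.
A character is irreducible iff <chi, chi> = 1, so this representation is irreducible.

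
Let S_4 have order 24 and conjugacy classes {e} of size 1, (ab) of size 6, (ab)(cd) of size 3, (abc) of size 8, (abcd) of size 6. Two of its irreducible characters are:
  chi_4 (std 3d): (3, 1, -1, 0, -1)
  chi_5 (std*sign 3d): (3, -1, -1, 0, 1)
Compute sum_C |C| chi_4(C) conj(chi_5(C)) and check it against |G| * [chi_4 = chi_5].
Sum = 0; so <chi_4, chi_5> = 0 (distinct irreducibles are orthogonal).

Derivation: Compute term by term over conjugacy classes (|C| * chi_4(C) * conj(chi_5(C))):
  1*(3)*conj(3) + 6*(1)*conj(-1) + 3*(-1)*conj(-1) + 8*(0)*conj(0) + 6*(-1)*conj(1)
  = (9) + (-6) + (3) + (0) + (-6)
  = 0.
Dividing by |G| = 24 gives 0/24 = 0, matching the row-orthogonality relation <chi_4, chi_5> = [chi_4 = chi_5].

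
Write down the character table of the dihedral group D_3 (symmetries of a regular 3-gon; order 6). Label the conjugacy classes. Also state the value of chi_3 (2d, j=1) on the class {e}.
Conjugacy classes: {e} of size 1, {r^1, r^2} of size 2, {s, sr, ..., sr^2} of size 3.
Character table:
  irrep \ class              {e} (size 1)  {r^1, r^2} (size 2)  {s, sr, ..., sr^2} (size 3)
  chi_1 (triv)               1             1                    1                          
  chi_2 (sign: r->1, s->-1)  1             1                    -1                         
  chi_3 (2d, j=1)            2             -1                   0                          

Spot check: chi_3 (2d, j=1) on {e} = 2.

Justification: D_3 has order 2*3 = 6 with 3 conjugacy classes, hence 3 irreducibles. Sum of squared dims 1 + 1 + 4 = 6 = |G|. Linear characters come from the abelianisation; the 2-dimensional irreps have character r^k -> 2*cos(2*pi*j*k/3), reflections -> 0.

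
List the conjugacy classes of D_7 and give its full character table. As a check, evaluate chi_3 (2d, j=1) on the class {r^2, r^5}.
Conjugacy classes: {e} of size 1, {r^1, r^6} of size 2, {r^2, r^5} of size 2, {r^3, r^4} of size 2, {s, sr, ..., sr^6} of size 7.
Character table:
  irrep \ class              {e} (size 1)  {r^1, r^6} (size 2)  {r^2, r^5} (size 2)  {r^3, r^4} (size 2)  {s, sr, ..., sr^6} (size 7)
  chi_1 (triv)               1             1                    1                    1                    1                          
  chi_2 (sign: r->1, s->-1)  1             1                    1                    1                    -1                         
  chi_3 (2d, j=1)            2             2*cos(2*pi/7)        -2*cos(3*pi/7)       -2*cos(pi/7)         0                          
  chi_4 (2d, j=2)            2             -2*cos(3*pi/7)       -2*cos(pi/7)         2*cos(2*pi/7)        0                          
  chi_5 (2d, j=3)            2             -2*cos(pi/7)         2*cos(2*pi/7)        -2*cos(3*pi/7)       0                          

Spot check: chi_3 (2d, j=1) on {r^2, r^5} = -2*cos(3*pi/7).

Proof sketch: D_7 has order 2*7 = 14 with 5 conjugacy classes, hence 5 irreducibles. Sum of squared dims 1 + 1 + 4 + 4 + 4 = 14 = |G|. Linear characters come from the abelianisation; the 2-dimensional irreps have character r^k -> 2*cos(2*pi*j*k/7), reflections -> 0.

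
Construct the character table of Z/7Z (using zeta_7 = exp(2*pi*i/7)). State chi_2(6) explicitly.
Character table of Z/7Z (irreps indexed chi_0,...,chi_6 with chi_k(m) = zeta_7^(k*m), zeta_7 = exp(2*pi*i/7)):
  irrep \ class  {0} (size 1)  {1} (size 1)    {2} (size 1)    {3} (size 1)    {4} (size 1)    {5} (size 1)    {6} (size 1)  
  chi_0          1             1               1               1               1               1               1             
  chi_1          1             exp(2*I*pi/7)   exp(4*I*pi/7)   exp(6*I*pi/7)   exp(-6*I*pi/7)  exp(-4*I*pi/7)  exp(-2*I*pi/7)
  chi_2          1             exp(4*I*pi/7)   exp(-6*I*pi/7)  exp(-2*I*pi/7)  exp(2*I*pi/7)   exp(6*I*pi/7)   exp(-4*I*pi/7)
  chi_3          1             exp(6*I*pi/7)   exp(-2*I*pi/7)  exp(4*I*pi/7)   exp(-4*I*pi/7)  exp(2*I*pi/7)   exp(-6*I*pi/7)
  chi_4          1             exp(-6*I*pi/7)  exp(2*I*pi/7)   exp(-4*I*pi/7)  exp(4*I*pi/7)   exp(-2*I*pi/7)  exp(6*I*pi/7) 
  chi_5          1             exp(-4*I*pi/7)  exp(6*I*pi/7)   exp(2*I*pi/7)   exp(-2*I*pi/7)  exp(-6*I*pi/7)  exp(4*I*pi/7) 
  chi_6          1             exp(-2*I*pi/7)  exp(-4*I*pi/7)  exp(-6*I*pi/7)  exp(6*I*pi/7)   exp(4*I*pi/7)   exp(2*I*pi/7) 

Spot check: chi_2(6) = zeta_7^(2*6) = zeta_7^12 = exp(-4*I*pi/7).

Why: Z/7Z is abelian, so all 7 irreducible complex representations are 1-dimensional. They are given by chi_k(m) = zeta_7^(k*m) for k = 0,...,6. Row orthogonality: sum_m chi_k(m) conj(chi_l(m)) = 7 * [k = l].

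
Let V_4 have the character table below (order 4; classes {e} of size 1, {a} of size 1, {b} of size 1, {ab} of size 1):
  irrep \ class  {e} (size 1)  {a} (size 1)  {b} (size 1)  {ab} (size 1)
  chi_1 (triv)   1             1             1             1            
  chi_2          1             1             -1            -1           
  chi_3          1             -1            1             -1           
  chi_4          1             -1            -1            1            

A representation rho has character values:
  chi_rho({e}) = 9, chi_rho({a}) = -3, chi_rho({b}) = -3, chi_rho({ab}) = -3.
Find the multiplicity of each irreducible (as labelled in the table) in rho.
Multiplicities: chi_1: 0, chi_2: 3, chi_3: 3, chi_4: 3.

Why: Use <chi_rho, chi> = (1/|G|) sum_C |C| * chi_rho(C) * conj(chi(C)) with |G| = 4 for each irreducible chi in the table:
  <chi_rho, chi_1> = (1/4)[1*(9)*conj(1) + 1*(-3)*conj(1) + 1*(-3)*conj(1) + 1*(-3)*conj(1)]
      = (1/4)[(9) + (-3) + (-3) + (-3)] = 0/4 = 0
  <chi_rho, chi_2> = (1/4)[1*(9)*conj(1) + 1*(-3)*conj(1) + 1*(-3)*conj(-1) + 1*(-3)*conj(-1)]
      = (1/4)[(9) + (-3) + (3) + (3)] = 12/4 = 3
  <chi_rho, chi_3> = (1/4)[1*(9)*conj(1) + 1*(-3)*conj(-1) + 1*(-3)*conj(1) + 1*(-3)*conj(-1)]
      = (1/4)[(9) + (3) + (-3) + (3)] = 12/4 = 3
  <chi_rho, chi_4> = (1/4)[1*(9)*conj(1) + 1*(-3)*conj(-1) + 1*(-3)*conj(-1) + 1*(-3)*conj(1)]
      = (1/4)[(9) + (3) + (3) + (-3)] = 12/4 = 3
Dimension check: dim(rho) = sum (mult * dim) = 0*1 + 3*1 + 3*1 + 3*1 = 9 = chi_rho(e) = 9.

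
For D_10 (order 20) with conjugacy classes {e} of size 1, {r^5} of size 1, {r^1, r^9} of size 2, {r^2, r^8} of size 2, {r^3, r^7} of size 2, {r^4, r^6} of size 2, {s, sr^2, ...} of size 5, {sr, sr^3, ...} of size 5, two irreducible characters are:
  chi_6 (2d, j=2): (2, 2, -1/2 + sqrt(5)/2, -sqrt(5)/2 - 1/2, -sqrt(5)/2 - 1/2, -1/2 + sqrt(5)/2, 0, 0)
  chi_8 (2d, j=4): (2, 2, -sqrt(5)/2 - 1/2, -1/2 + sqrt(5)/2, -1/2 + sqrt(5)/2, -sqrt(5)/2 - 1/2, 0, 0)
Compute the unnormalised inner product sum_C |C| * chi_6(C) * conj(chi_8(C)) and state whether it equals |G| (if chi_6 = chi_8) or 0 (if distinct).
Sum = 0; so <chi_6, chi_8> = 0 (distinct irreducibles are orthogonal).

Compute term by term over conjugacy classes (|C| * chi_6(C) * conj(chi_8(C))):
  1*(2)*conj(2) + 1*(2)*conj(2) + 2*(-1/2 + sqrt(5)/2)*conj(-sqrt(5)/2 - 1/2) + 2*(-sqrt(5)/2 - 1/2)*conj(-1/2 + sqrt(5)/2) + 2*(-sqrt(5)/2 - 1/2)*conj(-1/2 + sqrt(5)/2) + 2*(-1/2 + sqrt(5)/2)*conj(-sqrt(5)/2 - 1/2) + 5*(0)*conj(0) + 5*(0)*conj(0)
  = (4) + (4) + (-2) + (-2) + (-2) + (-2) + (0) + (0)
  = 0.
Dividing by |G| = 20 gives 0/20 = 0, matching the row-orthogonality relation <chi_6, chi_8> = [chi_6 = chi_8].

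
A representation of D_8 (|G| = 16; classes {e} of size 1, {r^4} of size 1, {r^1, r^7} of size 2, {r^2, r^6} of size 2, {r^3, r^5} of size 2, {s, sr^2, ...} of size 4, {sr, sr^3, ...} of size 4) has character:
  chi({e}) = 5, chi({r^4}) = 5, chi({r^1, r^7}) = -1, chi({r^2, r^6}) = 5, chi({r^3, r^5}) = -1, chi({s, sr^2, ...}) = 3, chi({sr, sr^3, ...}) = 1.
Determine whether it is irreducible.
Not irreducible (reducible): <chi, chi> = 9 > 1.

Derivation: <chi, chi> = (1/|G|) sum_C |C| * |chi(C)|^2 = (1/16)[1*|5|^2 + 1*|5|^2 + 2*|-1|^2 + 2*|5|^2 + 2*|-1|^2 + 4*|3|^2 + 4*|1|^2]
  = (1/16)[(25) + (25) + (2) + (50) + (2) + (36) + (4)] = 144/16 = 9.
A character is irreducible iff <chi, chi> = 1, so this representation is reducible.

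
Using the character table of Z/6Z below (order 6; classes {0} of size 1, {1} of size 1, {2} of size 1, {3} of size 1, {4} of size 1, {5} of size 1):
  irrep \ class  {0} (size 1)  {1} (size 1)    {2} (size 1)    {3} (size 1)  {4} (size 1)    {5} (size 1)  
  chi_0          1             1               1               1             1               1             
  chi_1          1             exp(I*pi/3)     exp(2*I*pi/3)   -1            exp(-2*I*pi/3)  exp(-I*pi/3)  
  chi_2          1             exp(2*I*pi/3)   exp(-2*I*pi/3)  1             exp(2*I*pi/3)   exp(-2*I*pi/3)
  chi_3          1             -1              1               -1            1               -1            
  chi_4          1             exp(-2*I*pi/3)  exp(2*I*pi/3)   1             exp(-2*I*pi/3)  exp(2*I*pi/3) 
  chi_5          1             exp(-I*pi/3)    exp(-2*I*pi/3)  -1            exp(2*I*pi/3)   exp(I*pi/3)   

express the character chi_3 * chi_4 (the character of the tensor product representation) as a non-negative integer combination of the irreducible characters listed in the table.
chi_3 tensor chi_4 = chi_1 (all other irreducibles have multiplicity 0).

Justification: The character of a tensor product is the pointwise product (chi_3 * chi_4)(C) = chi_3(C) * chi_4(C):
  {0}: (1)*(1), {1}: (-1)*(exp(-2*I*pi/3)), {2}: (1)*(exp(2*I*pi/3)), {3}: (-1)*(1), {4}: (1)*(exp(-2*I*pi/3)), {5}: (-1)*(exp(2*I*pi/3))
so (chi_3 * chi_4) takes values
  {0} -> 1, {1} -> -exp(-2*I*pi/3), {2} -> exp(2*I*pi/3), {3} -> -1, {4} -> exp(-2*I*pi/3), {5} -> -exp(2*I*pi/3).
Now take the inner product of this character with each irreducible chi from the table, <chi_3*chi_4, chi> = (1/6) sum_C |C| (chi_3*chi_4)(C) conj(chi(C)):
  <chi_3*chi_4, chi_0> = (1/6)[1*(1)*conj(1) + 1*(-exp(-2*I*pi/3))*conj(1) + 1*(exp(2*I*pi/3))*conj(1) + 1*(-1)*conj(1) + 1*(exp(-2*I*pi/3))*conj(1) + 1*(-exp(2*I*pi/3))*conj(1)]
      = (1/6)[(1) + (-exp(-2*I*pi/3)) + (exp(2*I*pi/3)) + (-1) + (exp(-2*I*pi/3)) + (-exp(2*I*pi/3))] = 0/6 = 0
  <chi_3*chi_4, chi_1> = (1/6)[1*(1)*conj(1) + 1*(-exp(-2*I*pi/3))*conj(exp(I*pi/3)) + 1*(exp(2*I*pi/3))*conj(exp(2*I*pi/3)) + 1*(-1)*conj(-1) + 1*(exp(-2*I*pi/3))*conj(exp(-2*I*pi/3)) + 1*(-exp(2*I*pi/3))*conj(exp(-I*pi/3))]
      = (1/6)[(1) + (1) + (1) + (1) + (1) + (1)] = 6/6 = 1
  <chi_3*chi_4, chi_2> = (1/6)[1*(1)*conj(1) + 1*(-exp(-2*I*pi/3))*conj(exp(2*I*pi/3)) + 1*(exp(2*I*pi/3))*conj(exp(-2*I*pi/3)) + 1*(-1)*conj(1) + 1*(exp(-2*I*pi/3))*conj(exp(2*I*pi/3)) + 1*(-exp(2*I*pi/3))*conj(exp(-2*I*pi/3))]
      = (1/6)[(1) + (-exp(2*I*pi/3)) + (exp(-2*I*pi/3)) + (-1) + (exp(2*I*pi/3)) + (-exp(-2*I*pi/3))] = 0/6 = 0
  <chi_3*chi_4, chi_3> = (1/6)[1*(1)*conj(1) + 1*(-exp(-2*I*pi/3))*conj(-1) + 1*(exp(2*I*pi/3))*conj(1) + 1*(-1)*conj(-1) + 1*(exp(-2*I*pi/3))*conj(1) + 1*(-exp(2*I*pi/3))*conj(-1)]
      = (1/6)[(1) + (exp(-2*I*pi/3)) + (exp(2*I*pi/3)) + (1) + (exp(-2*I*pi/3)) + (exp(2*I*pi/3))] = 0/6 = 0
  <chi_3*chi_4, chi_4> = (1/6)[1*(1)*conj(1) + 1*(-exp(-2*I*pi/3))*conj(exp(-2*I*pi/3)) + 1*(exp(2*I*pi/3))*conj(exp(2*I*pi/3)) + 1*(-1)*conj(1) + 1*(exp(-2*I*pi/3))*conj(exp(-2*I*pi/3)) + 1*(-exp(2*I*pi/3))*conj(exp(2*I*pi/3))]
      = (1/6)[(1) + (-1) + (1) + (-1) + (1) + (-1)] = 0/6 = 0
  <chi_3*chi_4, chi_5> = (1/6)[1*(1)*conj(1) + 1*(-exp(-2*I*pi/3))*conj(exp(-I*pi/3)) + 1*(exp(2*I*pi/3))*conj(exp(-2*I*pi/3)) + 1*(-1)*conj(-1) + 1*(exp(-2*I*pi/3))*conj(exp(2*I*pi/3)) + 1*(-exp(2*I*pi/3))*conj(exp(I*pi/3))]
      = (1/6)[(1) + (-exp(-I*pi/3)) + (exp(-2*I*pi/3)) + (1) + (exp(2*I*pi/3)) + (-exp(I*pi/3))] = 0/6 = 0
(Exp terms are combined using exp(i*s)*conj(exp(i*t)) = exp(i*(s-t)), and sums of them are collapsed using the identity that for every m > 1 the m distinct m-th roots of unity sum to 0, e.g. 1 + exp(2*I*pi/3) + exp(-2*I*pi/3) = 0.)
Hence the multiplicities are chi_1: 1. Dimension check: dim(chi_3)*dim(chi_4) = 1*1 = 1 and sum (mult * dim) = 1*1 = 1.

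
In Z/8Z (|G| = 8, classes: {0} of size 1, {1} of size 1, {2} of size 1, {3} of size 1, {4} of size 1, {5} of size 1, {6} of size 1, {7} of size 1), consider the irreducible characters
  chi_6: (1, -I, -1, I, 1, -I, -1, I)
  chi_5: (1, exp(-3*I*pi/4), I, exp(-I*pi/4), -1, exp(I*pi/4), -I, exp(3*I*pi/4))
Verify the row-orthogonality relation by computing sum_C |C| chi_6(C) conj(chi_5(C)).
Sum = 0; so <chi_6, chi_5> = 0 (distinct irreducibles are orthogonal).

Derivation: Compute term by term over conjugacy classes (|C| * chi_6(C) * conj(chi_5(C))):
  1*(1)*conj(1) + 1*(-I)*conj(exp(-3*I*pi/4)) + 1*(-1)*conj(I) + 1*(I)*conj(exp(-I*pi/4)) + 1*(1)*conj(-1) + 1*(-I)*conj(exp(I*pi/4)) + 1*(-1)*conj(-I) + 1*(I)*conj(exp(3*I*pi/4))
  = (1) + (-exp(-3*I*pi/4)) + (I) + (exp(3*I*pi/4)) + (-1) + (-exp(I*pi/4)) + (-I) + (exp(-I*pi/4))
  = 0.
(Exp terms are combined using exp(i*s)*conj(exp(i*t)) = exp(i*(s-t)), and sums of them are collapsed using the identity that for every m > 1 the m distinct m-th roots of unity sum to 0, e.g. 1 + exp(2*I*pi/3) + exp(-2*I*pi/3) = 0.)
Dividing by |G| = 8 gives 0/8 = 0, matching the row-orthogonality relation <chi_6, chi_5> = [chi_6 = chi_5].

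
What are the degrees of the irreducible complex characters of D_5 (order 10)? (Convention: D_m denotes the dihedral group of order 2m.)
Dimensions: 1, 1, 2, 2

Solution. There are 4 irreducibles (= number of conjugacy classes). Their dimensions d_i satisfy sum d_i^2 = |G| = 10: 1 + 1 + 4 + 4 = 10.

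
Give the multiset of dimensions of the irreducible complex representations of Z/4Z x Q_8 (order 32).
Dimensions: 1, 1, 1, 1, 1, 1, 1, 1, 1, 1, 1, 1, 1, 1, 1, 1, 2, 2, 2, 2

Solution. There are 20 irreducibles (= number of conjugacy classes). Their dimensions d_i satisfy sum d_i^2 = |G| = 32: 1 + 1 + 1 + 1 + 1 + 1 + 1 + 1 + 1 + 1 + 1 + 1 + 1 + 1 + 1 + 1 + 4 + 4 + 4 + 4 = 32. (For the product with Z/4Z: each of the 4 1-dim characters of Z/4Z tensors with each irrep of Q_8, giving 4 copies of each Q_8-dimension.)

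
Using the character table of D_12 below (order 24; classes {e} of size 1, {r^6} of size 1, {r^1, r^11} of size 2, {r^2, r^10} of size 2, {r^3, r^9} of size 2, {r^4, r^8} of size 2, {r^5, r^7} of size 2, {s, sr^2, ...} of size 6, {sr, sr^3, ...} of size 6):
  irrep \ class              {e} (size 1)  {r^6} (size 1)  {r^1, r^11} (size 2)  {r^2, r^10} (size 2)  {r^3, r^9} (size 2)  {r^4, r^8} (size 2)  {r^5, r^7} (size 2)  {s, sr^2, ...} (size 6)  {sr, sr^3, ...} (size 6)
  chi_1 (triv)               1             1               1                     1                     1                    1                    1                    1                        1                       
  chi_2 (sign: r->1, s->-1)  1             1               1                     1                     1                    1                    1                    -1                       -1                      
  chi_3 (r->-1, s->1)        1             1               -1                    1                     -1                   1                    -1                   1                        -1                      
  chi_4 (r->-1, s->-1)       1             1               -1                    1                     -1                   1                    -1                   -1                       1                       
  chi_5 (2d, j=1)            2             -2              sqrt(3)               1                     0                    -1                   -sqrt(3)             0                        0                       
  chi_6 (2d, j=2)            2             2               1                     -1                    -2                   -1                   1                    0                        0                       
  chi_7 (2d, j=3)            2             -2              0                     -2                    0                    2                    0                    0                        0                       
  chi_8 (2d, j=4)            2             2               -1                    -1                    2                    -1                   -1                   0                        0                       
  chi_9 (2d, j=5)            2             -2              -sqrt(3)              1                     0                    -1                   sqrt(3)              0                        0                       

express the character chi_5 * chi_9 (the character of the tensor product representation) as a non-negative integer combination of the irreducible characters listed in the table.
chi_5 tensor chi_9 = chi_3 + chi_4 + chi_8 (all other irreducibles have multiplicity 0).

Why: The character of a tensor product is the pointwise product (chi_5 * chi_9)(C) = chi_5(C) * chi_9(C):
  {e}: (2)*(2), {r^6}: (-2)*(-2), {r^1, r^11}: (sqrt(3))*(-sqrt(3)), {r^2, r^10}: (1)*(1), {r^3, r^9}: (0)*(0), {r^4, r^8}: (-1)*(-1), {r^5, r^7}: (-sqrt(3))*(sqrt(3)), {s, sr^2, ...}: (0)*(0), {sr, sr^3, ...}: (0)*(0)
so (chi_5 * chi_9) takes values
  {e} -> 4, {r^6} -> 4, {r^1, r^11} -> -3, {r^2, r^10} -> 1, {r^3, r^9} -> 0, {r^4, r^8} -> 1, {r^5, r^7} -> -3, {s, sr^2, ...} -> 0, {sr, sr^3, ...} -> 0.
Now take the inner product of this character with each irreducible chi from the table, <chi_5*chi_9, chi> = (1/24) sum_C |C| (chi_5*chi_9)(C) conj(chi(C)):
  <chi_5*chi_9, chi_1> = (1/24)[1*(4)*conj(1) + 1*(4)*conj(1) + 2*(-3)*conj(1) + 2*(1)*conj(1) + 2*(0)*conj(1) + 2*(1)*conj(1) + 2*(-3)*conj(1) + 6*(0)*conj(1) + 6*(0)*conj(1)]
      = (1/24)[(4) + (4) + (-6) + (2) + (0) + (2) + (-6) + (0) + (0)] = 0/24 = 0
  <chi_5*chi_9, chi_2> = (1/24)[1*(4)*conj(1) + 1*(4)*conj(1) + 2*(-3)*conj(1) + 2*(1)*conj(1) + 2*(0)*conj(1) + 2*(1)*conj(1) + 2*(-3)*conj(1) + 6*(0)*conj(-1) + 6*(0)*conj(-1)]
      = (1/24)[(4) + (4) + (-6) + (2) + (0) + (2) + (-6) + (0) + (0)] = 0/24 = 0
  <chi_5*chi_9, chi_3> = (1/24)[1*(4)*conj(1) + 1*(4)*conj(1) + 2*(-3)*conj(-1) + 2*(1)*conj(1) + 2*(0)*conj(-1) + 2*(1)*conj(1) + 2*(-3)*conj(-1) + 6*(0)*conj(1) + 6*(0)*conj(-1)]
      = (1/24)[(4) + (4) + (6) + (2) + (0) + (2) + (6) + (0) + (0)] = 24/24 = 1
  <chi_5*chi_9, chi_4> = (1/24)[1*(4)*conj(1) + 1*(4)*conj(1) + 2*(-3)*conj(-1) + 2*(1)*conj(1) + 2*(0)*conj(-1) + 2*(1)*conj(1) + 2*(-3)*conj(-1) + 6*(0)*conj(-1) + 6*(0)*conj(1)]
      = (1/24)[(4) + (4) + (6) + (2) + (0) + (2) + (6) + (0) + (0)] = 24/24 = 1
  <chi_5*chi_9, chi_5> = (1/24)[1*(4)*conj(2) + 1*(4)*conj(-2) + 2*(-3)*conj(sqrt(3)) + 2*(1)*conj(1) + 2*(0)*conj(0) + 2*(1)*conj(-1) + 2*(-3)*conj(-sqrt(3)) + 6*(0)*conj(0) + 6*(0)*conj(0)]
      = (1/24)[(8) + (-8) + (-6*sqrt(3)) + (2) + (0) + (-2) + (6*sqrt(3)) + (0) + (0)] = 0/24 = 0
  <chi_5*chi_9, chi_6> = (1/24)[1*(4)*conj(2) + 1*(4)*conj(2) + 2*(-3)*conj(1) + 2*(1)*conj(-1) + 2*(0)*conj(-2) + 2*(1)*conj(-1) + 2*(-3)*conj(1) + 6*(0)*conj(0) + 6*(0)*conj(0)]
      = (1/24)[(8) + (8) + (-6) + (-2) + (0) + (-2) + (-6) + (0) + (0)] = 0/24 = 0
  <chi_5*chi_9, chi_7> = (1/24)[1*(4)*conj(2) + 1*(4)*conj(-2) + 2*(-3)*conj(0) + 2*(1)*conj(-2) + 2*(0)*conj(0) + 2*(1)*conj(2) + 2*(-3)*conj(0) + 6*(0)*conj(0) + 6*(0)*conj(0)]
      = (1/24)[(8) + (-8) + (0) + (-4) + (0) + (4) + (0) + (0) + (0)] = 0/24 = 0
  <chi_5*chi_9, chi_8> = (1/24)[1*(4)*conj(2) + 1*(4)*conj(2) + 2*(-3)*conj(-1) + 2*(1)*conj(-1) + 2*(0)*conj(2) + 2*(1)*conj(-1) + 2*(-3)*conj(-1) + 6*(0)*conj(0) + 6*(0)*conj(0)]
      = (1/24)[(8) + (8) + (6) + (-2) + (0) + (-2) + (6) + (0) + (0)] = 24/24 = 1
  <chi_5*chi_9, chi_9> = (1/24)[1*(4)*conj(2) + 1*(4)*conj(-2) + 2*(-3)*conj(-sqrt(3)) + 2*(1)*conj(1) + 2*(0)*conj(0) + 2*(1)*conj(-1) + 2*(-3)*conj(sqrt(3)) + 6*(0)*conj(0) + 6*(0)*conj(0)]
      = (1/24)[(8) + (-8) + (6*sqrt(3)) + (2) + (0) + (-2) + (-6*sqrt(3)) + (0) + (0)] = 0/24 = 0
Hence the multiplicities are chi_3: 1, chi_4: 1, chi_8: 1. Dimension check: dim(chi_5)*dim(chi_9) = 2*2 = 4 and sum (mult * dim) = 1*1 + 1*1 + 1*2 = 4.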